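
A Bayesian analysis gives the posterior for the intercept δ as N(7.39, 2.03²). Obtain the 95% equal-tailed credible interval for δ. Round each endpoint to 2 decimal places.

The posterior is symmetric, so the 95% equal-tailed interval is δ = 7.39 ± z·2.03 with z = 1.960.
Half-width: 1.960 × 2.03 = 3.98.
7.39 − 3.98 = 3.41; 7.39 + 3.98 = 11.37.

[3.41, 11.37]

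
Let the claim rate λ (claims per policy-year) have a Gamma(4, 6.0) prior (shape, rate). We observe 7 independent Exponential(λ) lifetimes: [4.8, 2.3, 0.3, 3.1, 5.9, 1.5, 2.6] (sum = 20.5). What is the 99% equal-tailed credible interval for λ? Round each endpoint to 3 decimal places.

[0.163, 0.807]

Posterior: Gamma(4+7, 6.0+20.5) = Gamma(11, 26.5) (shape, rate).
Equal-tailed 99% interval: Gamma(11, 26.5) quantiles at 0.005 and 0.995.
Posterior mean ≈ 0.415, SD ≈ 0.125; a Normal approximation gives roughly [0.093, 0.737].
Exact: lower = 0.163; upper = 0.807.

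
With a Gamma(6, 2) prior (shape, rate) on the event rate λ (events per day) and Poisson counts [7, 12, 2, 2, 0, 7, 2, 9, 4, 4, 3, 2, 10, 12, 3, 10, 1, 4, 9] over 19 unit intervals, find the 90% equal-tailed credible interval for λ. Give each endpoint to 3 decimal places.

Posterior: Gamma(6+103, 2+19) = Gamma(109, 21) (shape, rate).
Equal-tailed 90% interval: Gamma(109, 21) quantiles at 0.05 and 0.95.
Posterior mean ≈ 5.190, SD ≈ 0.497; a Normal approximation gives roughly [4.373, 6.008].
Exact: lower = 4.401; upper = 6.034.

[4.401, 6.034]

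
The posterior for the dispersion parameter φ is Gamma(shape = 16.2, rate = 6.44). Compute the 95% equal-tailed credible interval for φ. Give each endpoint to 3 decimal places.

[1.444, 3.880]

Posterior: Gamma(shape 16.2, rate 6.44).
Equal-tailed 95% interval: Gamma(16.2, 6.44) quantiles at 0.025 and 0.975.
Posterior mean ≈ 2.516, SD ≈ 0.625; a Normal approximation gives roughly [1.291, 3.740].
Exact: lower = 1.444; upper = 3.880.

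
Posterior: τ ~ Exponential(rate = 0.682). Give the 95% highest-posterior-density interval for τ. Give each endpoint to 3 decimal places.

[0.000, 4.393]

The exponential density is strictly decreasing on [0, ∞), so the HPD interval is anchored at 0: [0, q] with P(τ ≤ q) = 0.95.
q = −ln(1 − 0.95) / 0.682 = 2.9957 / 0.682 = 4.393.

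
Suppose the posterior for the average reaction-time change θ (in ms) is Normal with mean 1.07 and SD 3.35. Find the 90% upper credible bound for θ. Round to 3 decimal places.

5.363

Need U with P(θ ≤ U) = 0.90: U = 1.07 + z_{0.1}·3.35.
z = 1.282; U = 1.07 + 1.282 × 3.35 = 5.363.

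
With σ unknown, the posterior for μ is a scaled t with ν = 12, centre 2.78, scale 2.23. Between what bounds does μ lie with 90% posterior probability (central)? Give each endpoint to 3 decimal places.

[-1.195, 6.755]

The t_12 distribution is symmetric; the 90% interval is 2.78 ± t·2.23 with t_{0.95,12} = 1.782.
Half-width: 1.782 × 2.23 = 3.975.
2.78 − 3.975 = -1.195; 2.78 + 3.975 = 6.755.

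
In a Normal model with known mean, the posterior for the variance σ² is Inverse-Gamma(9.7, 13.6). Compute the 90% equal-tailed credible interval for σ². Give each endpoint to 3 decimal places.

[0.887, 2.613]

Inverse-Gamma(9.7, 13.6) quantiles: F⁻¹(0.05) and F⁻¹(0.95).
Equivalently, 1/σ² ~ Gamma(9.7, rate = 13.6); invert its 0.95 and 0.05 quantiles.
Posterior mean ≈ 1.563, SD ≈ 0.563; a Normal approximation gives roughly [0.637, 2.490].
Exact: lower = 0.887; upper = 2.613.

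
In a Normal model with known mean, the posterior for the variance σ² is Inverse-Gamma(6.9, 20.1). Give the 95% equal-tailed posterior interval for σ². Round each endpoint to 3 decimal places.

Inverse-Gamma(6.9, 20.1) quantiles: F⁻¹(0.025) and F⁻¹(0.975).
Equivalently, 1/σ² ~ Gamma(6.9, rate = 20.1); invert its 0.975 and 0.025 quantiles.
Posterior mean ≈ 3.407, SD ≈ 1.539; a Normal approximation gives roughly [0.390, 6.423].
Exact: lower = 1.556; upper = 7.304.

[1.556, 7.304]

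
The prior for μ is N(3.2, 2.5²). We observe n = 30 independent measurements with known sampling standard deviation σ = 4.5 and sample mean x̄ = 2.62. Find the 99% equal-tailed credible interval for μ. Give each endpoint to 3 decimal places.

Posterior precision = 1/2.5² + 30/4.5² = 0.1600 + 1.4815 = 1.6415, so posterior SD = 0.7805.
Posterior mean = (3.2/2.5² + 30·2.62/4.5²) / 1.6415 = 2.6765.
Interval: 2.6765 ± 2.576 × 0.7805 → [0.666, 4.687].

[0.666, 4.687]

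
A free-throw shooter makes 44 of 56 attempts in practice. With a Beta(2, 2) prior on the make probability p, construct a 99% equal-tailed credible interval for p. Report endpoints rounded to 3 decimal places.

[0.613, 0.888]

Posterior: Beta(2+44, 2+12) = Beta(46, 14).
Equal-tailed 99% interval: the 0.005 and 0.995 quantiles of Beta(46, 14).
Posterior mean ≈ 0.767, SD ≈ 0.054; a Normal approximation gives roughly [0.627, 0.906].
Exact: F⁻¹(0.005) = 0.613; F⁻¹(0.995) = 0.888.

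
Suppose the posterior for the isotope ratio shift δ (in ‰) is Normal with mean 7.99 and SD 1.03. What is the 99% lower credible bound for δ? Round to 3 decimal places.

Need L with P(δ ≥ L) = 0.99: L = 7.99 − z_{0.01}·1.03.
z = 2.326; L = 7.99 − 2.326 × 1.03 = 5.594.

5.594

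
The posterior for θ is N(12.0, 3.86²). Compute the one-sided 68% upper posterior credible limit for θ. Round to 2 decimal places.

Need U with P(θ ≤ U) = 0.68: U = 12.0 + z_{0.32}·3.86.
z = 0.468; U = 12.0 + 0.468 × 3.86 = 13.81.

13.81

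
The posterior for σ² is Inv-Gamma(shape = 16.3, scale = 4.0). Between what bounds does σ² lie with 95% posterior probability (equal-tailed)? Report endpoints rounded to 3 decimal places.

Inverse-Gamma(16.3, 4.0) quantiles: F⁻¹(0.025) and F⁻¹(0.975).
Equivalently, 1/σ² ~ Gamma(16.3, rate = 4.0); invert its 0.975 and 0.025 quantiles.
Posterior mean ≈ 0.261, SD ≈ 0.069; a Normal approximation gives roughly [0.126, 0.397].
Exact: lower = 0.159; upper = 0.427.

[0.159, 0.427]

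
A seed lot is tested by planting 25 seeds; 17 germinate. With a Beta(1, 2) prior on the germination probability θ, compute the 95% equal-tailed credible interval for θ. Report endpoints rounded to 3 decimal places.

Posterior: Beta(1+17, 2+8) = Beta(18, 10).
Equal-tailed 95% interval: the 0.025 and 0.975 quantiles of Beta(18, 10).
Posterior mean ≈ 0.643, SD ≈ 0.089; a Normal approximation gives roughly [0.468, 0.817].
Exact: F⁻¹(0.025) = 0.460; F⁻¹(0.975) = 0.806.

[0.460, 0.806]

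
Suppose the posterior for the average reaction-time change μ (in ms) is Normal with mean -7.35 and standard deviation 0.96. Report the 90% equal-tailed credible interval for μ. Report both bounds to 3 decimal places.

[-8.929, -5.771]

The posterior is symmetric, so the 90% equal-tailed interval is μ = -7.35 ± z·0.96 with z = 1.645.
Half-width: 1.645 × 0.96 = 1.579.
-7.35 − 1.579 = -8.929; -7.35 + 1.579 = -5.771.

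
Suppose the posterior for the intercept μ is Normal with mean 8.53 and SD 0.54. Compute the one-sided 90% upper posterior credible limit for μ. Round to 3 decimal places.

Need U with P(μ ≤ U) = 0.90: U = 8.53 + z_{0.1}·0.54.
z = 1.282; U = 8.53 + 1.282 × 0.54 = 9.222.

9.222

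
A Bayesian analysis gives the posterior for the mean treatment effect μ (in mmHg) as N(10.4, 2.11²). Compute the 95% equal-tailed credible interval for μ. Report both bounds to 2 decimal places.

The posterior is symmetric, so the 95% equal-tailed interval is μ = 10.4 ± z·2.11 with z = 1.960.
Half-width: 1.960 × 2.11 = 4.14.
10.4 − 4.14 = 6.26; 10.4 + 4.14 = 14.54.

[6.26, 14.54]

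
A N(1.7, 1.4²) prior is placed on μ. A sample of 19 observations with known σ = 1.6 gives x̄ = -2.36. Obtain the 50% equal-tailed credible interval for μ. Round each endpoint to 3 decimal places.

[-2.338, -1.859]

Posterior precision = 1/1.4² + 19/1.6² = 0.5102 + 7.4219 = 7.9321, so posterior SD = 0.3551.
Posterior mean = (1.7/1.4² + 19·-2.36/1.6²) / 7.9321 = -2.0989.
Interval: -2.0989 ± 0.674 × 0.3551 → [-2.338, -1.859].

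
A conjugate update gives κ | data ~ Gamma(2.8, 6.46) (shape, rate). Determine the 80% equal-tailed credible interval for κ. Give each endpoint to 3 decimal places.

[0.152, 0.781]

Posterior: Gamma(shape 2.8, rate 6.46).
Equal-tailed 80% interval: Gamma(2.8, 6.46) quantiles at 0.1 and 0.9.
Posterior mean ≈ 0.433, SD ≈ 0.259; a Normal approximation gives roughly [0.101, 0.765].
Exact: lower = 0.152; upper = 0.781.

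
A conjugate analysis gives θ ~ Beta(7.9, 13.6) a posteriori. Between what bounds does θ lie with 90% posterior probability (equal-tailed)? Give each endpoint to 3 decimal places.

[0.207, 0.542]

Posterior: Beta(7.9, 13.6).
Equal-tailed 90% interval: the 0.05 and 0.95 quantiles of Beta(7.9, 13.6).
Posterior mean ≈ 0.367, SD ≈ 0.102; a Normal approximation gives roughly [0.200, 0.535].
Exact: F⁻¹(0.05) = 0.207; F⁻¹(0.95) = 0.542.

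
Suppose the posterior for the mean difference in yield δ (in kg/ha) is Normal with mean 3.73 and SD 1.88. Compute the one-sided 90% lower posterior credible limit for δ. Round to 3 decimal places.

1.321

Need L with P(δ ≥ L) = 0.90: L = 3.73 − z_{0.1}·1.88.
z = 1.282; L = 3.73 − 1.282 × 1.88 = 1.321.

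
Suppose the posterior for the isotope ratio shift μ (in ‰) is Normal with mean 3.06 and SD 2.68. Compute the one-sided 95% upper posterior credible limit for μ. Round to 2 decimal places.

Need U with P(μ ≤ U) = 0.95: U = 3.06 + z_{0.05}·2.68.
z = 1.645; U = 3.06 + 1.645 × 2.68 = 7.47.

7.47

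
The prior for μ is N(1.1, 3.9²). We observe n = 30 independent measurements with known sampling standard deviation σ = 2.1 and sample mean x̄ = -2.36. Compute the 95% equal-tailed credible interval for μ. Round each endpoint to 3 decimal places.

Posterior precision = 1/3.9² + 30/2.1² = 0.0657 + 6.8027 = 6.8685, so posterior SD = 0.3816.
Posterior mean = (1.1/3.9² + 30·-2.36/2.1²) / 6.8685 = -2.3269.
Interval: -2.3269 ± 1.960 × 0.3816 → [-3.075, -1.579].

[-3.075, -1.579]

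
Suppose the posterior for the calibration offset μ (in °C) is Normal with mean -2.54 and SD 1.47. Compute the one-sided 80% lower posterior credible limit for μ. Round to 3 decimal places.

Need L with P(μ ≥ L) = 0.80: L = -2.54 − z_{0.2}·1.47.
z = 0.842; L = -2.54 − 0.842 × 1.47 = -3.777.

-3.777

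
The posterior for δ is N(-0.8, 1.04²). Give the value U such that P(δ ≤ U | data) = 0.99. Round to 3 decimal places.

1.619

Need U with P(δ ≤ U) = 0.99: U = -0.8 + z_{0.01}·1.04.
z = 2.326; U = -0.8 + 2.326 × 1.04 = 1.619.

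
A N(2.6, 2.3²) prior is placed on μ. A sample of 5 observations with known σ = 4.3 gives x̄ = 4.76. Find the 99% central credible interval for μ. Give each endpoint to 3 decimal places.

Posterior precision = 1/2.3² + 5/4.3² = 0.1890 + 0.2704 = 0.4595, so posterior SD = 1.4753.
Posterior mean = (2.6/2.3² + 5·4.76/4.3²) / 0.4595 = 3.8713.
Interval: 3.8713 ± 2.576 × 1.4753 → [0.071, 7.671].

[0.071, 7.671]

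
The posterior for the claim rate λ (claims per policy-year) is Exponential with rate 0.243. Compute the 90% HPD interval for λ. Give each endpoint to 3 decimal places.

The exponential density is strictly decreasing on [0, ∞), so the HPD interval is anchored at 0: [0, q] with P(λ ≤ q) = 0.90.
q = −ln(1 − 0.90) / 0.243 = 2.3026 / 0.243 = 9.476.

[0.000, 9.476]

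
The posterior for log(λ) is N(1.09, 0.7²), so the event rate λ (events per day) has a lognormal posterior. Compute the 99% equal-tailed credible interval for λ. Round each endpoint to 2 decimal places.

[0.49, 18.05]

On the log scale the 99% interval is 1.09 ± 2.576 × 0.7 = [-0.7131, 2.8931].
Exponentiate: [e^-0.7131, e^2.8931] = [0.49, 18.05].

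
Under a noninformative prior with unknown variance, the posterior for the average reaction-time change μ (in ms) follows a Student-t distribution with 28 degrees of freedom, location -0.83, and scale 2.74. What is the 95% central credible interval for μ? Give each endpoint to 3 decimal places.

The t_28 distribution is symmetric; the 95% interval is -0.83 ± t·2.74 with t_{0.975,28} = 2.048.
Half-width: 2.048 × 2.74 = 5.613.
-0.83 − 5.613 = -6.443; -0.83 + 5.613 = 4.783.

[-6.443, 4.783]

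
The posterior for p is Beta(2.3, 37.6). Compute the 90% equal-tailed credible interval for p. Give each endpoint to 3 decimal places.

[0.013, 0.128]

Posterior: Beta(2.3, 37.6).
Equal-tailed 90% interval: the 0.05 and 0.95 quantiles of Beta(2.3, 37.6).
Posterior mean ≈ 0.058, SD ≈ 0.036; a Normal approximation gives roughly [-0.002, 0.118].
Exact: F⁻¹(0.05) = 0.013; F⁻¹(0.95) = 0.128.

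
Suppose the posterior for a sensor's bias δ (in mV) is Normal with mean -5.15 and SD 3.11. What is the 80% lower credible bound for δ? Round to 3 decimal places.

Need L with P(δ ≥ L) = 0.80: L = -5.15 − z_{0.2}·3.11.
z = 0.842; L = -5.15 − 0.842 × 3.11 = -7.767.

-7.767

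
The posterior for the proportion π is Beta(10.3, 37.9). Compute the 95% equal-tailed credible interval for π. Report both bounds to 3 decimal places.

[0.111, 0.339]

Posterior: Beta(10.3, 37.9).
Equal-tailed 95% interval: the 0.025 and 0.975 quantiles of Beta(10.3, 37.9).
Posterior mean ≈ 0.214, SD ≈ 0.058; a Normal approximation gives roughly [0.099, 0.328].
Exact: F⁻¹(0.025) = 0.111; F⁻¹(0.975) = 0.339.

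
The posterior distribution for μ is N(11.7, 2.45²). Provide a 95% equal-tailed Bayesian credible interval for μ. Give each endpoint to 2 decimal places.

[6.90, 16.50]

The posterior is symmetric, so the 95% equal-tailed interval is μ = 11.7 ± z·2.45 with z = 1.960.
Half-width: 1.960 × 2.45 = 4.80.
11.7 − 4.80 = 6.90; 11.7 + 4.80 = 16.50.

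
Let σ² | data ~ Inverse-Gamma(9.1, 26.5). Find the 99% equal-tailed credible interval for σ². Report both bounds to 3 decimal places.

Inverse-Gamma(9.1, 26.5) quantiles: F⁻¹(0.005) and F⁻¹(0.995).
Equivalently, 1/σ² ~ Gamma(9.1, rate = 26.5); invert its 0.995 and 0.005 quantiles.
Posterior mean ≈ 3.272, SD ≈ 1.228; a Normal approximation gives roughly [0.109, 6.434].
Exact: lower = 1.416; upper = 8.308.

[1.416, 8.308]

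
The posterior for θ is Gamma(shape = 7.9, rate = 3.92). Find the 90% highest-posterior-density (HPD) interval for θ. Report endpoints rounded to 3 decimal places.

The posterior is unimodal and skewed, so the HPD interval has equal density at both endpoints and is the shortest 90% interval.
Solving f(0.867) = f(3.123) with F(3.123) − F(0.867) = 0.90 gives [0.867, 3.123].
For comparison, the equal-tailed interval is [0.998, 3.321]; the HPD is narrower and shifted toward the mode.

[0.867, 3.123]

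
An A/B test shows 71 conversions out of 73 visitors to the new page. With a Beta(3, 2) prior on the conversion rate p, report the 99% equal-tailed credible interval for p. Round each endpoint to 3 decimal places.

Posterior: Beta(3+71, 2+2) = Beta(74, 4).
Equal-tailed 99% interval: the 0.005 and 0.995 quantiles of Beta(74, 4).
Posterior mean ≈ 0.949, SD ≈ 0.025; a Normal approximation gives roughly [0.885, 1.013].
Exact: F⁻¹(0.005) = 0.865; F⁻¹(0.995) = 0.991.

[0.865, 0.991]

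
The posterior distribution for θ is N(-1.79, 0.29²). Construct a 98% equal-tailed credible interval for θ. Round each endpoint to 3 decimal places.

The posterior is symmetric, so the 98% equal-tailed interval is θ = -1.79 ± z·0.29 with z = 2.326.
Half-width: 2.326 × 0.29 = 0.675.
-1.79 − 0.675 = -2.465; -1.79 + 0.675 = -1.115.

[-2.465, -1.115]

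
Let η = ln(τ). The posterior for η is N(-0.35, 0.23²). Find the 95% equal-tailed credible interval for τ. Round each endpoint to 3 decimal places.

[0.449, 1.106]

On the log scale the 95% interval is -0.35 ± 1.960 × 0.23 = [-0.8008, 0.1008].
Exponentiate: [e^-0.8008, e^0.1008] = [0.449, 1.106].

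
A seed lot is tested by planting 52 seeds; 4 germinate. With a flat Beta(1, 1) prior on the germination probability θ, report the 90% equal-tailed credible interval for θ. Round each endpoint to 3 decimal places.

Posterior: Beta(1+4, 1+48) = Beta(5, 49).
Equal-tailed 90% interval: the 0.05 and 0.95 quantiles of Beta(5, 49).
Posterior mean ≈ 0.093, SD ≈ 0.039; a Normal approximation gives roughly [0.028, 0.157].
Exact: F⁻¹(0.05) = 0.038; F⁻¹(0.95) = 0.164.

[0.038, 0.164]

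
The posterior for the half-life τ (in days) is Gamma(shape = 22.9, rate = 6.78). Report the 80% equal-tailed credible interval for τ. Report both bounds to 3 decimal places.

[2.510, 4.308]

Posterior: Gamma(shape 22.9, rate 6.78).
Equal-tailed 80% interval: Gamma(22.9, 6.78) quantiles at 0.1 and 0.9.
Posterior mean ≈ 3.378, SD ≈ 0.706; a Normal approximation gives roughly [2.473, 4.282].
Exact: lower = 2.510; upper = 4.308.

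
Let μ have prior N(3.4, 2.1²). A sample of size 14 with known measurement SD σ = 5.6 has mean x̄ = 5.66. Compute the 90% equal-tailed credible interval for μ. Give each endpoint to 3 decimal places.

Posterior precision = 1/2.1² + 14/5.6² = 0.2268 + 0.4464 = 0.6732, so posterior SD = 1.2188.
Posterior mean = (3.4/2.1² + 14·5.66/5.6²) / 0.6732 = 4.8987.
Interval: 4.8987 ± 1.645 × 1.2188 → [2.894, 6.903].

[2.894, 6.903]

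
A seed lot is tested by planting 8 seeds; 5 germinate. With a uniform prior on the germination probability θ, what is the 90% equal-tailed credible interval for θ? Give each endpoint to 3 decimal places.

Posterior: Beta(1+5, 1+3) = Beta(6, 4).
Equal-tailed 90% interval: the 0.05 and 0.95 quantiles of Beta(6, 4).
Posterior mean ≈ 0.600, SD ≈ 0.148; a Normal approximation gives roughly [0.357, 0.843].
Exact: F⁻¹(0.05) = 0.345; F⁻¹(0.95) = 0.831.

[0.345, 0.831]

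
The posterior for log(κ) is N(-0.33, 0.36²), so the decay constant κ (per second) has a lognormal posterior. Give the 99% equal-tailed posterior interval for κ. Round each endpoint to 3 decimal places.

On the log scale the 99% interval is -0.33 ± 2.576 × 0.36 = [-1.2573, 0.5973].
Exponentiate: [e^-1.2573, e^0.5973] = [0.284, 1.817].

[0.284, 1.817]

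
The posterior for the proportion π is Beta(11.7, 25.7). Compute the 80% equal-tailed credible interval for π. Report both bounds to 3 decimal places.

[0.219, 0.412]

Posterior: Beta(11.7, 25.7).
Equal-tailed 80% interval: the 0.1 and 0.9 quantiles of Beta(11.7, 25.7).
Posterior mean ≈ 0.313, SD ≈ 0.075; a Normal approximation gives roughly [0.217, 0.409].
Exact: F⁻¹(0.1) = 0.219; F⁻¹(0.9) = 0.412.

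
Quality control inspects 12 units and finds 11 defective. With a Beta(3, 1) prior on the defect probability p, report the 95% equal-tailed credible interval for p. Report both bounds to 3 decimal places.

Posterior: Beta(3+11, 1+1) = Beta(14, 2).
Equal-tailed 95% interval: the 0.025 and 0.975 quantiles of Beta(14, 2).
Posterior mean ≈ 0.875, SD ≈ 0.080; a Normal approximation gives roughly [0.718, 1.032].
Exact: F⁻¹(0.025) = 0.681; F⁻¹(0.975) = 0.983.

[0.681, 0.983]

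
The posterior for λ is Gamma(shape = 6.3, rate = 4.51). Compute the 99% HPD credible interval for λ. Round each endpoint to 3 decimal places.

[0.290, 3.057]

The posterior is unimodal and skewed, so the HPD interval has equal density at both endpoints and is the shortest 99% interval.
Solving f(0.290) = f(3.057) with F(3.057) − F(0.290) = 0.99 gives [0.290, 3.057].
For comparison, the equal-tailed interval is [0.373, 3.239]; the HPD is narrower and shifted toward the mode.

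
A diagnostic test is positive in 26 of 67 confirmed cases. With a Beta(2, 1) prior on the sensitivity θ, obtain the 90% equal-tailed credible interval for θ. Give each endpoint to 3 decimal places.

Posterior: Beta(2+26, 1+41) = Beta(28, 42).
Equal-tailed 90% interval: the 0.05 and 0.95 quantiles of Beta(28, 42).
Posterior mean ≈ 0.400, SD ≈ 0.058; a Normal approximation gives roughly [0.304, 0.496].
Exact: F⁻¹(0.05) = 0.306; F⁻¹(0.95) = 0.497.

[0.306, 0.497]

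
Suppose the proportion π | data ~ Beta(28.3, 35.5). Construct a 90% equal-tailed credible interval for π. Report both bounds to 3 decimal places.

[0.343, 0.546]

Posterior: Beta(28.3, 35.5).
Equal-tailed 90% interval: the 0.05 and 0.95 quantiles of Beta(28.3, 35.5).
Posterior mean ≈ 0.444, SD ≈ 0.062; a Normal approximation gives roughly [0.342, 0.545].
Exact: F⁻¹(0.05) = 0.343; F⁻¹(0.95) = 0.546.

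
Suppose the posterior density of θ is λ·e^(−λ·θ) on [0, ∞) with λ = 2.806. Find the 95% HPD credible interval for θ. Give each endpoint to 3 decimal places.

[0.000, 1.068]

The exponential density is strictly decreasing on [0, ∞), so the HPD interval is anchored at 0: [0, q] with P(θ ≤ q) = 0.95.
q = −ln(1 − 0.95) / 2.806 = 2.9957 / 2.806 = 1.068.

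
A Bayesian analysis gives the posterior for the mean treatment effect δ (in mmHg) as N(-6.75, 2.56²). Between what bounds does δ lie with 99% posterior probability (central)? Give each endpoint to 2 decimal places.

[-13.34, -0.16]

The posterior is symmetric, so the 99% equal-tailed interval is δ = -6.75 ± z·2.56 with z = 2.576.
Half-width: 2.576 × 2.56 = 6.59.
-6.75 − 6.59 = -13.34; -6.75 + 6.59 = -0.16.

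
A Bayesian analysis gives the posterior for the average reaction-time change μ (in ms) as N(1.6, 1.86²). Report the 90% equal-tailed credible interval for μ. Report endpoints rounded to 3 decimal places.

The posterior is symmetric, so the 90% equal-tailed interval is μ = 1.6 ± z·1.86 with z = 1.645.
Half-width: 1.645 × 1.86 = 3.059.
1.6 − 3.059 = -1.459; 1.6 + 3.059 = 4.659.

[-1.459, 4.659]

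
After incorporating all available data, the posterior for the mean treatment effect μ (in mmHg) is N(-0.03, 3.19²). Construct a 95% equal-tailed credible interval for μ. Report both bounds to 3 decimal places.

The posterior is symmetric, so the 95% equal-tailed interval is μ = -0.03 ± z·3.19 with z = 1.960.
Half-width: 1.960 × 3.19 = 6.252.
-0.03 − 6.252 = -6.282; -0.03 + 6.252 = 6.222.

[-6.282, 6.222]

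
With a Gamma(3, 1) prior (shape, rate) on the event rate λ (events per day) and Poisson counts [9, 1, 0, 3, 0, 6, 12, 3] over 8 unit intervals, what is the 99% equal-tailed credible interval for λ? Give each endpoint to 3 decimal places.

Posterior: Gamma(3+34, 1+8) = Gamma(37, 9) (shape, rate).
Equal-tailed 99% interval: Gamma(37, 9) quantiles at 0.005 and 0.995.
Posterior mean ≈ 4.111, SD ≈ 0.676; a Normal approximation gives roughly [2.370, 5.852].
Exact: lower = 2.579; upper = 6.060.

[2.579, 6.060]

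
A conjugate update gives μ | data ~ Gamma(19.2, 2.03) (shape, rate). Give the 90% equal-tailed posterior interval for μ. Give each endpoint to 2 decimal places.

Posterior: Gamma(shape 19.2, rate 2.03).
Equal-tailed 90% interval: Gamma(19.2, 2.03) quantiles at 0.05 and 0.95.
Posterior mean ≈ 9.46, SD ≈ 2.16; a Normal approximation gives roughly [5.91, 13.01].
Exact: lower = 6.21; upper = 13.27.

[6.21, 13.27]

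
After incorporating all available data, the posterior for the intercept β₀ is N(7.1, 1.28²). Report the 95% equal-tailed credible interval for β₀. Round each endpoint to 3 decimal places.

The posterior is symmetric, so the 95% equal-tailed interval is β₀ = 7.1 ± z·1.28 with z = 1.960.
Half-width: 1.960 × 1.28 = 2.509.
7.1 − 2.509 = 4.591; 7.1 + 2.509 = 9.609.

[4.591, 9.609]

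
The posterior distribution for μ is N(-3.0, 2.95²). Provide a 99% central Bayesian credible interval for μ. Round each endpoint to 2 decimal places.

[-10.60, 4.60]

The posterior is symmetric, so the 99% equal-tailed interval is μ = -3.0 ± z·2.95 with z = 2.576.
Half-width: 2.576 × 2.95 = 7.60.
-3.0 − 7.60 = -10.60; -3.0 + 7.60 = 4.60.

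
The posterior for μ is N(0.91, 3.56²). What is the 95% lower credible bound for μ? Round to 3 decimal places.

-4.946

Need L with P(μ ≥ L) = 0.95: L = 0.91 − z_{0.05}·3.56.
z = 1.645; L = 0.91 − 1.645 × 3.56 = -4.946.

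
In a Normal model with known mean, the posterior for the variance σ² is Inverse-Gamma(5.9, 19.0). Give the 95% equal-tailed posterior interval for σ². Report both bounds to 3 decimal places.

[1.648, 8.869]

Inverse-Gamma(5.9, 19.0) quantiles: F⁻¹(0.025) and F⁻¹(0.975).
Equivalently, 1/σ² ~ Gamma(5.9, rate = 19.0); invert its 0.975 and 0.025 quantiles.
Posterior mean ≈ 3.878, SD ≈ 1.963; a Normal approximation gives roughly [0.029, 7.726].
Exact: lower = 1.648; upper = 8.869.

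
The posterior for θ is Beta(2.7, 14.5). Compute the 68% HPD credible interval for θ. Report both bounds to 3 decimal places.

The posterior is unimodal and skewed, so the HPD interval has equal density at both endpoints and is the shortest 68% interval.
Solving f(0.049) = f(0.207) with F(0.207) − F(0.049) = 0.68 gives [0.049, 0.207].
For comparison, the equal-tailed interval is [0.073, 0.241]; the HPD is narrower and shifted toward the mode.

[0.049, 0.207]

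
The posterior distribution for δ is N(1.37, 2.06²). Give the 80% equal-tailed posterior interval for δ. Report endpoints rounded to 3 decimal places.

The posterior is symmetric, so the 80% equal-tailed interval is δ = 1.37 ± z·2.06 with z = 1.282.
Half-width: 1.282 × 2.06 = 2.640.
1.37 − 2.640 = -1.270; 1.37 + 2.640 = 4.010.

[-1.270, 4.010]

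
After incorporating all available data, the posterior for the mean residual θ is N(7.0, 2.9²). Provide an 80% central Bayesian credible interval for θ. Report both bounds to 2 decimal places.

[3.28, 10.72]

The posterior is symmetric, so the 80% equal-tailed interval is θ = 7.0 ± z·2.9 with z = 1.282.
Half-width: 1.282 × 2.9 = 3.72.
7.0 − 3.72 = 3.28; 7.0 + 3.72 = 10.72.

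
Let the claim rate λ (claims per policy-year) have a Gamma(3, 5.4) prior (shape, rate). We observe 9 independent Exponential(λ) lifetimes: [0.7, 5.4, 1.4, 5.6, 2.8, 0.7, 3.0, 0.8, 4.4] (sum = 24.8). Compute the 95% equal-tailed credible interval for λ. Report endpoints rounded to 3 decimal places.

Posterior: Gamma(3+9, 5.4+24.8) = Gamma(12, 30.2) (shape, rate).
Equal-tailed 95% interval: Gamma(12, 30.2) quantiles at 0.025 and 0.975.
Posterior mean ≈ 0.397, SD ≈ 0.115; a Normal approximation gives roughly [0.173, 0.622].
Exact: lower = 0.205; upper = 0.652.

[0.205, 0.652]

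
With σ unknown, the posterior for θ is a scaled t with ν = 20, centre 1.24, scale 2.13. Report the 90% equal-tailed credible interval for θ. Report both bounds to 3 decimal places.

The t_20 distribution is symmetric; the 90% interval is 1.24 ± t·2.13 with t_{0.95,20} = 1.725.
Half-width: 1.725 × 2.13 = 3.674.
1.24 − 3.674 = -2.434; 1.24 + 3.674 = 4.914.

[-2.434, 4.914]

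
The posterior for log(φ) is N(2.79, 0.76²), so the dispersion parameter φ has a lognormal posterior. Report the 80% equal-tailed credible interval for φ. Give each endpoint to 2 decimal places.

On the log scale the 80% interval is 2.79 ± 1.282 × 0.76 = [1.8160, 3.7640].
Exponentiate: [e^1.8160, e^3.7640] = [6.15, 43.12].

[6.15, 43.12]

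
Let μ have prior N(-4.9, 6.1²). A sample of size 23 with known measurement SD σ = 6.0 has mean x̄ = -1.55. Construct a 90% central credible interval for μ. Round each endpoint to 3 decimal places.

Posterior precision = 1/6.1² + 23/6.0² = 0.0269 + 0.6389 = 0.6658, so posterior SD = 1.2256.
Posterior mean = (-4.9/6.1² + 23·-1.55/6.0²) / 0.6658 = -1.6852.
Interval: -1.6852 ± 1.645 × 1.2256 → [-3.701, 0.331].

[-3.701, 0.331]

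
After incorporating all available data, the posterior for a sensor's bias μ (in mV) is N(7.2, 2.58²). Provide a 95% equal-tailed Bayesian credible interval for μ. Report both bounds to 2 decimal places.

The posterior is symmetric, so the 95% equal-tailed interval is μ = 7.2 ± z·2.58 with z = 1.960.
Half-width: 1.960 × 2.58 = 5.06.
7.2 − 5.06 = 2.14; 7.2 + 5.06 = 12.26.

[2.14, 12.26]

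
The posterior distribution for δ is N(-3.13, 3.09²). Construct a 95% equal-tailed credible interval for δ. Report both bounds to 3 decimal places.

The posterior is symmetric, so the 95% equal-tailed interval is δ = -3.13 ± z·3.09 with z = 1.960.
Half-width: 1.960 × 3.09 = 6.056.
-3.13 − 6.056 = -9.186; -3.13 + 6.056 = 2.926.

[-9.186, 2.926]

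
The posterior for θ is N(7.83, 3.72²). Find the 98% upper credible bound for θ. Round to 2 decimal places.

Need U with P(θ ≤ U) = 0.98: U = 7.83 + z_{0.02}·3.72.
z = 2.054; U = 7.83 + 2.054 × 3.72 = 15.47.

15.47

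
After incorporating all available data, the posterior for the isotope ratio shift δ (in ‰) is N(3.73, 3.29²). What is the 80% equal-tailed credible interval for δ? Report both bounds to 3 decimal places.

[-0.486, 7.946]

The posterior is symmetric, so the 80% equal-tailed interval is δ = 3.73 ± z·3.29 with z = 1.282.
Half-width: 1.282 × 3.29 = 4.216.
3.73 − 4.216 = -0.486; 3.73 + 4.216 = 7.946.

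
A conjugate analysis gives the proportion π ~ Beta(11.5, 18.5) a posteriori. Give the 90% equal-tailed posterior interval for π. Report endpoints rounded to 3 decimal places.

[0.244, 0.532]

Posterior: Beta(11.5, 18.5).
Equal-tailed 90% interval: the 0.05 and 0.95 quantiles of Beta(11.5, 18.5).
Posterior mean ≈ 0.383, SD ≈ 0.087; a Normal approximation gives roughly [0.240, 0.527].
Exact: F⁻¹(0.05) = 0.244; F⁻¹(0.95) = 0.532.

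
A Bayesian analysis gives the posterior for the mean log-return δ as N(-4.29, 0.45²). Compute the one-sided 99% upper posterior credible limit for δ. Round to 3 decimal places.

-3.243

Need U with P(δ ≤ U) = 0.99: U = -4.29 + z_{0.01}·0.45.
z = 2.326; U = -4.29 + 2.326 × 0.45 = -3.243.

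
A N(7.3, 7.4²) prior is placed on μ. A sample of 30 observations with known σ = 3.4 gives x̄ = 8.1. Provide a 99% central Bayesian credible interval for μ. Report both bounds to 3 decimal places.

[6.501, 9.688]

Posterior precision = 1/7.4² + 30/3.4² = 0.0183 + 2.5952 = 2.6134, so posterior SD = 0.6186.
Posterior mean = (7.3/7.4² + 30·8.1/3.4²) / 2.6134 = 8.0944.
Interval: 8.0944 ± 2.576 × 0.6186 → [6.501, 9.688].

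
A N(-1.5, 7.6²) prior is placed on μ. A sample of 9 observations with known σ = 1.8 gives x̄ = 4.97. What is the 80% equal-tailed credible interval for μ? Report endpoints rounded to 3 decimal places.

Posterior precision = 1/7.6² + 9/1.8² = 0.0173 + 2.7778 = 2.7951, so posterior SD = 0.5981.
Posterior mean = (-1.5/7.6² + 9·4.97/1.8²) / 2.7951 = 4.9299.
Interval: 4.9299 ± 1.282 × 0.5981 → [4.163, 5.696].

[4.163, 5.696]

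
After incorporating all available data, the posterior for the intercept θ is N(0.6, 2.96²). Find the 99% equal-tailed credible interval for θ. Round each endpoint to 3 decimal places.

[-7.024, 8.224]

The posterior is symmetric, so the 99% equal-tailed interval is θ = 0.6 ± z·2.96 with z = 2.576.
Half-width: 2.576 × 2.96 = 7.624.
0.6 − 7.624 = -7.024; 0.6 + 7.624 = 8.224.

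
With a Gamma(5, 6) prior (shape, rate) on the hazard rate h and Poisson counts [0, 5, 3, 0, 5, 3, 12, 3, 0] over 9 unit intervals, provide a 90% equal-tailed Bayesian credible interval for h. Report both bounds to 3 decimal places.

Posterior: Gamma(5+31, 6+9) = Gamma(36, 15) (shape, rate).
Equal-tailed 90% interval: Gamma(36, 15) quantiles at 0.05 and 0.95.
Posterior mean ≈ 2.400, SD ≈ 0.400; a Normal approximation gives roughly [1.742, 3.058].
Exact: lower = 1.782; upper = 3.094.

[1.782, 3.094]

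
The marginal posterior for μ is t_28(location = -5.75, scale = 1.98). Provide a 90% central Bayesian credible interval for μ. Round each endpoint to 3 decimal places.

[-9.118, -2.382]

The t_28 distribution is symmetric; the 90% interval is -5.75 ± t·1.98 with t_{0.95,28} = 1.701.
Half-width: 1.701 × 1.98 = 3.368.
-5.75 − 3.368 = -9.118; -5.75 + 3.368 = -2.382.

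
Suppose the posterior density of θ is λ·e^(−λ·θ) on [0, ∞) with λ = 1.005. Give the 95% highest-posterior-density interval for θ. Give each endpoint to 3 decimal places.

[0.000, 2.981]

The exponential density is strictly decreasing on [0, ∞), so the HPD interval is anchored at 0: [0, q] with P(θ ≤ q) = 0.95.
q = −ln(1 − 0.95) / 1.005 = 2.9957 / 1.005 = 2.981.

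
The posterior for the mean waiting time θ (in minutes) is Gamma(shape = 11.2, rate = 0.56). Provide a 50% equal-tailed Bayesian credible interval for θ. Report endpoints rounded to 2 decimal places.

Posterior: Gamma(shape 11.2, rate 0.56).
Equal-tailed 50% interval: Gamma(11.2, 0.56) quantiles at 0.25 and 0.75.
Posterior mean ≈ 20.00, SD ≈ 5.98; a Normal approximation gives roughly [15.97, 24.03].
Exact: lower = 15.71; upper = 23.64.

[15.71, 23.64]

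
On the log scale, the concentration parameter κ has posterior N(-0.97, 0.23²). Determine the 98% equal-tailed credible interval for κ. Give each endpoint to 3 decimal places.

[0.222, 0.647]

On the log scale the 98% interval is -0.97 ± 2.326 × 0.23 = [-1.5051, -0.4349].
Exponentiate: [e^-1.5051, e^-0.4349] = [0.222, 0.647].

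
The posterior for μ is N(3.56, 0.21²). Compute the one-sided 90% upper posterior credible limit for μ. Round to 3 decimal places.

3.829

Need U with P(μ ≤ U) = 0.90: U = 3.56 + z_{0.1}·0.21.
z = 1.282; U = 3.56 + 1.282 × 0.21 = 3.829.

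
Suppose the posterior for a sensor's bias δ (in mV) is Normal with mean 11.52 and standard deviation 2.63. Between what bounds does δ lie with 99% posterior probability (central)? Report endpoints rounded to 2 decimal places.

[4.75, 18.29]

The posterior is symmetric, so the 99% equal-tailed interval is δ = 11.52 ± z·2.63 with z = 2.576.
Half-width: 2.576 × 2.63 = 6.77.
11.52 − 6.77 = 4.75; 11.52 + 6.77 = 18.29.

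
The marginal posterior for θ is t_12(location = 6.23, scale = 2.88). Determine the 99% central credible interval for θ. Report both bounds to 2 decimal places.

The t_12 distribution is symmetric; the 99% interval is 6.23 ± t·2.88 with t_{0.995,12} = 3.055.
Half-width: 3.055 × 2.88 = 8.80.
6.23 − 8.80 = -2.57; 6.23 + 8.80 = 15.03.

[-2.57, 15.03]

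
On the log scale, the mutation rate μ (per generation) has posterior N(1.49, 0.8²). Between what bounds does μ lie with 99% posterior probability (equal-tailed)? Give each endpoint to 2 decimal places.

[0.57, 34.84]

On the log scale the 99% interval is 1.49 ± 2.576 × 0.8 = [-0.5707, 3.5507].
Exponentiate: [e^-0.5707, e^3.5507] = [0.57, 34.84].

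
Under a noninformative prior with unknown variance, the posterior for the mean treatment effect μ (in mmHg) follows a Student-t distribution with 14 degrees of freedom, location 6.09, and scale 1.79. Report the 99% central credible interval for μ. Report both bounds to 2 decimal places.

The t_14 distribution is symmetric; the 99% interval is 6.09 ± t·1.79 with t_{0.995,14} = 2.977.
Half-width: 2.977 × 1.79 = 5.33.
6.09 − 5.33 = 0.76; 6.09 + 5.33 = 11.42.

[0.76, 11.42]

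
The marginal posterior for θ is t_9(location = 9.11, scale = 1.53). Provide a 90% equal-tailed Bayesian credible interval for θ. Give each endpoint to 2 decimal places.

The t_9 distribution is symmetric; the 90% interval is 9.11 ± t·1.53 with t_{0.95,9} = 1.833.
Half-width: 1.833 × 1.53 = 2.80.
9.11 − 2.80 = 6.31; 9.11 + 2.80 = 11.91.

[6.31, 11.91]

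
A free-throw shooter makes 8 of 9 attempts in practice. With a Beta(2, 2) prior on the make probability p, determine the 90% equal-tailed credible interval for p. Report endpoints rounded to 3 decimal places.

Posterior: Beta(2+8, 2+1) = Beta(10, 3).
Equal-tailed 90% interval: the 0.05 and 0.95 quantiles of Beta(10, 3).
Posterior mean ≈ 0.769, SD ≈ 0.113; a Normal approximation gives roughly [0.584, 0.954].
Exact: F⁻¹(0.05) = 0.562; F⁻¹(0.95) = 0.928.

[0.562, 0.928]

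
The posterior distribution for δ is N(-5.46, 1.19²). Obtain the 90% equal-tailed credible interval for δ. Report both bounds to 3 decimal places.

[-7.417, -3.503]

The posterior is symmetric, so the 90% equal-tailed interval is δ = -5.46 ± z·1.19 with z = 1.645.
Half-width: 1.645 × 1.19 = 1.957.
-5.46 − 1.957 = -7.417; -5.46 + 1.957 = -3.503.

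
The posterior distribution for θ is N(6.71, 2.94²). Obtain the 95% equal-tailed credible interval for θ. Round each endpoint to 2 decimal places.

[0.95, 12.47]

The posterior is symmetric, so the 95% equal-tailed interval is θ = 6.71 ± z·2.94 with z = 1.960.
Half-width: 1.960 × 2.94 = 5.76.
6.71 − 5.76 = 0.95; 6.71 + 5.76 = 12.47.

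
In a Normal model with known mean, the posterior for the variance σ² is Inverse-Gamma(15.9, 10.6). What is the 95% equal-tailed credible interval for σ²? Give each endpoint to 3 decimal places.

Inverse-Gamma(15.9, 10.6) quantiles: F⁻¹(0.025) and F⁻¹(0.975).
Equivalently, 1/σ² ~ Gamma(15.9, rate = 10.6); invert its 0.975 and 0.025 quantiles.
Posterior mean ≈ 0.711, SD ≈ 0.191; a Normal approximation gives roughly [0.337, 1.085].
Exact: lower = 0.431; upper = 1.169.

[0.431, 1.169]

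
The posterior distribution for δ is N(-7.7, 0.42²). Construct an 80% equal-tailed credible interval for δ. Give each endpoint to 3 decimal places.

[-8.238, -7.162]

The posterior is symmetric, so the 80% equal-tailed interval is δ = -7.7 ± z·0.42 with z = 1.282.
Half-width: 1.282 × 0.42 = 0.538.
-7.7 − 0.538 = -8.238; -7.7 + 0.538 = -7.162.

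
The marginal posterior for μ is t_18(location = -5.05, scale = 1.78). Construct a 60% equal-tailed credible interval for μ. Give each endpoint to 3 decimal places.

[-6.584, -3.516]

The t_18 distribution is symmetric; the 60% interval is -5.05 ± t·1.78 with t_{0.8,18} = 0.862.
Half-width: 0.862 × 1.78 = 1.534.
-5.05 − 1.534 = -6.584; -5.05 + 1.534 = -3.516.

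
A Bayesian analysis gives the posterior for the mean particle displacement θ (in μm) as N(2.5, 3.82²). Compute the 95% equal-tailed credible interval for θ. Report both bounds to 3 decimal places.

[-4.987, 9.987]

The posterior is symmetric, so the 95% equal-tailed interval is θ = 2.5 ± z·3.82 with z = 1.960.
Half-width: 1.960 × 3.82 = 7.487.
2.5 − 7.487 = -4.987; 2.5 + 7.487 = 9.987.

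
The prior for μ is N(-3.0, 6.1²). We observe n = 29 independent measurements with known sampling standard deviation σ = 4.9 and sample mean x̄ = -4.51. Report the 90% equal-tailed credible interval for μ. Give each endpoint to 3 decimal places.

[-5.957, -2.997]

Posterior precision = 1/6.1² + 29/4.9² = 0.0269 + 1.2078 = 1.2347, so posterior SD = 0.9000.
Posterior mean = (-3.0/6.1² + 29·-4.51/4.9²) / 1.2347 = -4.4771.
Interval: -4.4771 ± 1.645 × 0.9000 → [-5.957, -2.997].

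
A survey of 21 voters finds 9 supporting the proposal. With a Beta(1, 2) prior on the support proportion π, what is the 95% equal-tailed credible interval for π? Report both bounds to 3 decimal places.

Posterior: Beta(1+9, 2+12) = Beta(10, 14).
Equal-tailed 95% interval: the 0.025 and 0.975 quantiles of Beta(10, 14).
Posterior mean ≈ 0.417, SD ≈ 0.099; a Normal approximation gives roughly [0.223, 0.610].
Exact: F⁻¹(0.025) = 0.232; F⁻¹(0.975) = 0.615.

[0.232, 0.615]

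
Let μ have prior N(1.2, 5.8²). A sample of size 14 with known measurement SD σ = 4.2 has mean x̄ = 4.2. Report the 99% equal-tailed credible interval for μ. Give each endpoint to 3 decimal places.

Posterior precision = 1/5.8² + 14/4.2² = 0.0297 + 0.7937 = 0.8234, so posterior SD = 1.1020.
Posterior mean = (1.2/5.8² + 14·4.2/4.2²) / 0.8234 = 4.0917.
Interval: 4.0917 ± 2.576 × 1.1020 → [1.253, 6.930].

[1.253, 6.930]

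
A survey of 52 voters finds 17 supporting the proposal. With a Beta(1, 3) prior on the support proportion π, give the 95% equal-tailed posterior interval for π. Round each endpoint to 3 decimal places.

Posterior: Beta(1+17, 3+35) = Beta(18, 38).
Equal-tailed 95% interval: the 0.025 and 0.975 quantiles of Beta(18, 38).
Posterior mean ≈ 0.321, SD ≈ 0.062; a Normal approximation gives roughly [0.200, 0.443].
Exact: F⁻¹(0.025) = 0.207; F⁻¹(0.975) = 0.448.

[0.207, 0.448]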